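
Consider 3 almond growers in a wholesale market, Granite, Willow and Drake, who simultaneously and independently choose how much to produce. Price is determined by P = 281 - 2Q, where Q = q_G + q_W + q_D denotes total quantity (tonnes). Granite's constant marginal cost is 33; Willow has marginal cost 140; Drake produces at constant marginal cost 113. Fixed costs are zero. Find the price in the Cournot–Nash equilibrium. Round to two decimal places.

Granite's profit: π_G = (281 - 2Q)q_G - (33q_G). Setting ∂π_G/∂q_G = 0: 248 - 4q_G - 2(q_W + q_D) = 0.
Willow's profit: π_W = (281 - 2Q)q_W - (140q_W). Setting ∂π_W/∂q_W = 0: 141 - 4q_W - 2(q_G + q_D) = 0.
Drake's first-order condition: 168 - 4q_D - 2(q_G + q_W) = 0.
Summing all 3 equations gives 557 − 8Q = 0, hence Q = 557/8.
Back-substituting: q_G = (248 − 557/4)/2 = 435/8, q_W = (141 − 557/4)/2 = 7/8, q_D = (168 − 557/4)/2 = 115/8.
Total output Q = 557/8, so price P = 281 - 2·(557/8) = 567/4.

141.75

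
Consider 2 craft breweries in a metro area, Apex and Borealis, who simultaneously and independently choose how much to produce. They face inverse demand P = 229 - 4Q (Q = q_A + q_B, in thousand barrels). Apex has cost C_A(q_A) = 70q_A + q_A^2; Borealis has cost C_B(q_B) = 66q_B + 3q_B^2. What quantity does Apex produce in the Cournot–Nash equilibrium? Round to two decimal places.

Apex's profit: π_A = (229 - 4Q)q_A - (70q_A + q_A²). Setting ∂π_A/∂q_A = 0: 159 - 10q_A - 4(q_B) = 0.
Borealis's profit: π_B = (229 - 4Q)q_B - (66q_B + 3q_B²). Setting ∂π_B/∂q_B = 0: 163 - 14q_B - 4(q_A) = 0.
So q_A = (159 - 4q_B)/10 and q_B = (163 - 4q_A)/14.
Substituting one into the other gives q_A = 787/62 and q_B = 497/62.

12.69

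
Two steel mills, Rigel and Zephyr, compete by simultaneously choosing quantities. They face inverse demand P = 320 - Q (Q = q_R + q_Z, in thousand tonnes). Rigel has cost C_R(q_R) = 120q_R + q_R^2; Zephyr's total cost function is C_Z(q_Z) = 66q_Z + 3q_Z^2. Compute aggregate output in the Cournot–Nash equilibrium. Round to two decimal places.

Rigel's profit: π_R = (320 - Q)q_R - (120q_R + q_R²). Setting ∂π_R/∂q_R = 0: 200 - 4q_R - (q_Z) = 0.
Zephyr's first-order condition: 254 - 8q_Z - (q_R) = 0.
So q_R = (200 - q_Z)/4 and q_Z = (254 - q_R)/8.
Substituting one into the other gives q_R = 1346/31 and q_Z = 816/31.
Total output Q = 1346/31 + 816/31 = 69.7419.

69.74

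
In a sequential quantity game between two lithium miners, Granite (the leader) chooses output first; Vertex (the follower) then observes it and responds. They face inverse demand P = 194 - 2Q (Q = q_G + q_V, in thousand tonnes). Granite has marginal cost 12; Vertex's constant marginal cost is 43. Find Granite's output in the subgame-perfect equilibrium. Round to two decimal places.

53.25

The follower Vertex best-responds to any q_G: π_V = (194 - 2Q)q_V - 43q_V.
Follower FOC: 151 - 2q_G - 4q_V = 0, so q_V(q_G) = (151 - 2q_G)/4.
Granite substitutes q_V(q_G) into its own profit: π_G = q_G(194 - 2q_G - (151 - 2q_G)/2) - 12q_G = (237/2 - q_G)q_G - 12q_G.
Maximising: ∂π_G/∂q_G = 213/2 - 2q_G = 0, giving q_G = 213/4.
Then q_V = (151 - 2·(213/4))/4 = 89/8.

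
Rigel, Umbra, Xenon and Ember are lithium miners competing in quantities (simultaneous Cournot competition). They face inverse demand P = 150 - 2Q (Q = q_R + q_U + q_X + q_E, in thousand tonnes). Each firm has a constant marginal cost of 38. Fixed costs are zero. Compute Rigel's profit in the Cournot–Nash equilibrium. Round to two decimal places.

A representative firm's profit is π_i = q_i(150 - 2Q) - 38q_i.
Setting ∂π_i/∂q_i = 0 with rivals' quantities fixed: 112 - 4q_i - 2·Σ_{j≠i} q_j = 0.
With identical firms every q_j equals q_i, so Σ_{j≠i} q_j = 3q_i and 112 = 10q_i, giving q_i = 56/5.
Price P = 150 - 2·(224/5) = 302/5.
Rigel's profit: (302/5 - 38)·(56/5) = 250.8800.

250.88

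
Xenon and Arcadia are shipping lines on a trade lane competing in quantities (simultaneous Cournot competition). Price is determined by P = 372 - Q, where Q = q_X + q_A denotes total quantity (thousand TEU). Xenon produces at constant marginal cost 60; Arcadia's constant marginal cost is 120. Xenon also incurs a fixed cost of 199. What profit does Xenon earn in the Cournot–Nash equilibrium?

15177

Xenon's profit: π_X = (372 - Q)q_X - (60q_X). Setting ∂π_X/∂q_X = 0: 312 - 2q_X - (q_A) = 0.
Arcadia's first-order condition: 252 - 2q_A - (q_X) = 0.
Best responses: q_X = (312 - q_A)/2, q_A = (252 - q_X)/2.
Substituting one into the other gives q_X = 124 and q_A = 64.
Price P = 372 - 188 = 184.
Xenon's profit: (184 - 60)·124 - 199 = 15177.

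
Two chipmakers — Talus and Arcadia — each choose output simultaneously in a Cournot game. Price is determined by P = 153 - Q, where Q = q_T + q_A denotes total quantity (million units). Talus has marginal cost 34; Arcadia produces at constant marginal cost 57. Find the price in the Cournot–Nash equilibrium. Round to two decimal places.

Talus's profit: π_T = (153 - Q)q_T - (34q_T). Setting ∂π_T/∂q_T = 0: 119 - 2q_T - (q_A) = 0.
Arcadia's first-order condition: 96 - 2q_A - (q_T) = 0.
Rearranging gives the reaction functions q_T = (119 - q_A)/2 and q_A = (96 - q_T)/2.
Substituting one into the other gives q_T = 142/3 and q_A = 73/3.
Total output Q = 215/3, so price P = 153 - 215/3 = 244/3.

81.33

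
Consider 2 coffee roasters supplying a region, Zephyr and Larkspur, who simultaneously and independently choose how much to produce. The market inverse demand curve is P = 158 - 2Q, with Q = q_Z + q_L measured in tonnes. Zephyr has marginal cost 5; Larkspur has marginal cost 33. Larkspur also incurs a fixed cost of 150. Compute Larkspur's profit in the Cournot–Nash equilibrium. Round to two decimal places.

Zephyr's profit: π_Z = (158 - 2Q)q_Z - (5q_Z). Setting ∂π_Z/∂q_Z = 0: 153 - 4q_Z - 2(q_L) = 0.
Larkspur's first-order condition: 125 - 4q_L - 2(q_Z) = 0.
So q_Z = (153 - 2q_L)/4 and q_L = (125 - 2q_Z)/4.
Substituting one into the other gives q_Z = 181/6 and q_L = 97/6.
Price P = 158 - 2·(139/3) = 196/3.
Larkspur's profit: (196/3 - 33)·(97/6) - 150 = 372.7222.

372.72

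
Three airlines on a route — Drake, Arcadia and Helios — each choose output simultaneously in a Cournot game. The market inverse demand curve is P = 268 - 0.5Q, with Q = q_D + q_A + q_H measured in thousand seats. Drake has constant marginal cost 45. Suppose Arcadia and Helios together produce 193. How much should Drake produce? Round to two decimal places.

126.50

With rivals' combined output fixed at 193, Drake's profit is π_D = (268 - (1/2)·193 - (1/2)q_D)q_D - (45q_D) = (343/2 - (1/2)q_D)q_D - (45q_D).
∂π_D/∂q_D = 253/2 - q_D = 0, so q_D = 253/2.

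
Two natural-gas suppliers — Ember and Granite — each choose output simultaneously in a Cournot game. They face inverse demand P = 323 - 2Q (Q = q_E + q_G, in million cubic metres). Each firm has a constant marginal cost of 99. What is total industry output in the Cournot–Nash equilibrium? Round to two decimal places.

A representative firm's profit is π_i = q_i(323 - 2Q) - 99q_i.
Setting ∂π_i/∂q_i = 0 with rivals' quantities fixed: 224 - 4q_i - 2q_j = 0.
By symmetry each firm produces the same amount; substituting q_j = q_i yields q_i = 224/6 = 112/3.
Total output Q = 112/3 + 112/3 = 224/3.

74.67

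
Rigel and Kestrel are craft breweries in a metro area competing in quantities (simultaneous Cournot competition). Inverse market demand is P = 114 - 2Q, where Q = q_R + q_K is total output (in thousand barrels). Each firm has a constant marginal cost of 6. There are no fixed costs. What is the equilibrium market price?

42

A representative firm's profit is π_i = q_i(114 - 2Q) - 6q_i.
Setting ∂π_i/∂q_i = 0 with rivals' quantities fixed: 108 - 4q_i - 2q_j = 0.
By symmetry each firm produces the same amount; substituting q_j = q_i yields q_i = 108/6 = 18.
Total output Q = 36, so price P = 114 - 2·36 = 42.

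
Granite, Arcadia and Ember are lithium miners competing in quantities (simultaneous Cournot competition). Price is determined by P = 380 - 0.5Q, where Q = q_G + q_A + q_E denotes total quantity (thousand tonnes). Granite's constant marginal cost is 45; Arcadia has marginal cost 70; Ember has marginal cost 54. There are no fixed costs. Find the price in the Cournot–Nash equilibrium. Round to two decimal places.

Granite's profit: π_G = (380 - 0.5Q)q_G - (45q_G). Setting ∂π_G/∂q_G = 0: 335 - q_G - (1/2)(q_A + q_E) = 0.
Arcadia's profit: π_A = (380 - 0.5Q)q_A - (70q_A). Setting ∂π_A/∂q_A = 0: 310 - q_A - (1/2)(q_G + q_E) = 0.
Ember's first-order condition: 326 - q_E - (1/2)(q_G + q_A) = 0.
Adding the 3 conditions: 971 − Q − Q = 0, i.e. Q = 971/2.
Back-substituting: q_G = (335 − 971/4)/(1/2) = 369/2, q_A = (310 − 971/4)/(1/2) = 269/2, q_E = (326 − 971/4)/(1/2) = 333/2.
Total output Q = 971/2, so price P = 380 - (1/2)·(971/2) = 549/4.

137.25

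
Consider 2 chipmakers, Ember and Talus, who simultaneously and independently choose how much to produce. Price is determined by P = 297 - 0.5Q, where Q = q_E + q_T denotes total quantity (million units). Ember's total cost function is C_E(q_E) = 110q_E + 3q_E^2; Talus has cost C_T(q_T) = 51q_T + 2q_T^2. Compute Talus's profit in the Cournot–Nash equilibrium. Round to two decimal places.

Ember's profit: π_E = (297 - 0.5Q)q_E - (110q_E + 3q_E²). Setting ∂π_E/∂q_E = 0: 187 - 7q_E - (1/2)(q_T) = 0.
Talus's profit: π_T = (297 - 0.5Q)q_T - (51q_T + 2q_T²). Setting ∂π_T/∂q_T = 0: 246 - 5q_T - (1/2)(q_E) = 0.
So q_E = (187 - (1/2)q_T)/7 and q_T = (246 - (1/2)q_E)/5.
Solving the pair: q_E = 23.3669, q_T = 46.8633.
Price P = 297 - (1/2)·70.2302 = 261.8849.
Talus's profit: 261.8849·46.8633 - 51·46.8633 - 2·46.8633² = 5490.4244.

5490.42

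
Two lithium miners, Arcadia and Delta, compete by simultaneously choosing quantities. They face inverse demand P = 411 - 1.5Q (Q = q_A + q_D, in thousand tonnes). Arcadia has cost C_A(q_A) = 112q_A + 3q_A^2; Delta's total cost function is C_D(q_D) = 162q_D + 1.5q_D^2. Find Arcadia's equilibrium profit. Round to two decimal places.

Arcadia's profit: π_A = (411 - 1.5Q)q_A - (112q_A + 3q_A²). Setting ∂π_A/∂q_A = 0: 299 - 9q_A - (3/2)(q_D) = 0.
Delta's profit: π_D = (411 - 1.5Q)q_D - (162q_D + (3/2)q_D²). Setting ∂π_D/∂q_D = 0: 249 - 6q_D - (3/2)(q_A) = 0.
Rearranging gives the reaction functions q_A = (299 - (3/2)q_D)/9 and q_D = (249 - (3/2)q_A)/6.
Solving the pair: q_A = 1894/69, q_D = 34.6377.
Price P = 411 - (3/2)·(1428/23) = 317.8696.
Arcadia's profit: 317.8696·(1894/69) - 112·(1894/69) - 3(1894/69)² = 3390.5822.

3390.58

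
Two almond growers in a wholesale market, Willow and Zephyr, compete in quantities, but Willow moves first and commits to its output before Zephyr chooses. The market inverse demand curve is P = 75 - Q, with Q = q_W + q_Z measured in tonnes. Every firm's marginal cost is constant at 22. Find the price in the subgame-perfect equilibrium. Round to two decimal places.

The follower Zephyr best-responds to any q_W: π_Z = (75 - Q)q_Z - 22q_Z.
∂π_Z/∂q_Z = 53 - q_W - 2q_Z = 0 gives the reaction function q_Z = (53 - q_W)/2.
The leader anticipates this reaction. Substituting into P = 75 - Q gives P = 97/2 - (1/2)q_W, so π_W = (97/2 - (1/2)q_W)q_W - 22q_W.
The leader's first-order condition 53/2 - q_W = 0 yields q_W = 53/2.
Then q_Z = (53 - 53/2)/2 = 53/4.
Total output Q = 159/4, so price P = 75 - 159/4 = 141/4.

35.25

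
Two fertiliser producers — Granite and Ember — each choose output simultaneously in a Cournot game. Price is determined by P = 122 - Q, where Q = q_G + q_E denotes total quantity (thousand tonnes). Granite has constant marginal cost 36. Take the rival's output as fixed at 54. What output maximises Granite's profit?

16

With the rival's output fixed at 54, Granite's profit is π_G = (122 - 54 - q_G)q_G - (36q_G) = (68 - q_G)q_G - (36q_G).
∂π_G/∂q_G = 32 - 2q_G = 0, so q_G = 16.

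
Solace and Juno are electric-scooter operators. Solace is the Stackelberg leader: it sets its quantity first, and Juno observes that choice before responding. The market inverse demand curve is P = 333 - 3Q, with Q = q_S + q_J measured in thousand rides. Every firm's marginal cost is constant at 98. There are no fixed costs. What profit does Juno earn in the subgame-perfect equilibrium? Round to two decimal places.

The follower Juno best-responds to any q_S: π_J = (333 - 3Q)q_J - 98q_J.
∂π_J/∂q_J = 235 - 3q_S - 6q_J = 0 gives the reaction function q_J = (235 - 3q_S)/6.
Solace substitutes q_J(q_S) into its own profit: π_S = q_S(333 - 3q_S - (235 - 3q_S)/2) - 98q_S = (431/2 - (3/2)q_S)q_S - 98q_S.
Maximising: ∂π_S/∂q_S = 235/2 - 3q_S = 0, giving q_S = 235/6.
Then q_J = (235 - 3·(235/6))/6 = 235/12.
Price P = 333 - 3·(235/4) = 627/4.
Juno's profit: (627/4 - 98)·(235/12) = 1150.5208.

1150.52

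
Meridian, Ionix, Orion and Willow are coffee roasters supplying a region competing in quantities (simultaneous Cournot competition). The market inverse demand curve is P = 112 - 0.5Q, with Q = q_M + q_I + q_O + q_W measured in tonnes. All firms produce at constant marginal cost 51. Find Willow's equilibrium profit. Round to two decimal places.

Each firm earns π_i = (112 - 0.5Q)q_i - 51q_i.
Setting ∂π_i/∂q_i = 0 with rivals' quantities fixed: 61 - q_i - (1/2)·Σ_{j≠i} q_j = 0.
By symmetry each firm produces the same amount; substituting Σ_{j≠i} q_j = 3q_i yields q_i = 61/(5/2) = 122/5.
Price P = 112 - (1/2)·(488/5) = 316/5.
Willow's profit: (316/5 - 51)·(122/5) = 297.6800.

297.68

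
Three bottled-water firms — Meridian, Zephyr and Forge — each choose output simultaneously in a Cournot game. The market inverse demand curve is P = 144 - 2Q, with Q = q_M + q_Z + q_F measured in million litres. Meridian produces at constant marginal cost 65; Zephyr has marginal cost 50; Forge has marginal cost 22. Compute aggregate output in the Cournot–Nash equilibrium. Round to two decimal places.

Meridian's profit: π_M = (144 - 2Q)q_M - (65q_M). Setting ∂π_M/∂q_M = 0: 79 - 4q_M - 2(q_Z + q_F) = 0.
Zephyr's first-order condition: 94 - 4q_Z - 2(q_M + q_F) = 0.
Forge's profit: π_F = (144 - 2Q)q_F - (22q_F). Setting ∂π_F/∂q_F = 0: 122 - 4q_F - 2(q_M + q_Z) = 0.
Adding the 3 conditions: 295 − 4Q − 4Q = 0, i.e. Q = 295/8.
Back-substituting: q_M = (79 − 295/4)/2 = 21/8, q_Z = (94 − 295/4)/2 = 81/8, q_F = (122 − 295/4)/2 = 193/8.
Total output Q = 21/8 + 81/8 + 193/8 = 295/8.

36.88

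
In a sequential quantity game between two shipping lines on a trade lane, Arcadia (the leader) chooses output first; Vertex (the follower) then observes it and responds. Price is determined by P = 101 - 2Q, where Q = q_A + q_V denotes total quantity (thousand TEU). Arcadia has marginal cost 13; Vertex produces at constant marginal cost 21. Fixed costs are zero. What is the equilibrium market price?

Solve by backward induction. Given q_A, the follower Vertex maximises π_V = (101 - 2q_A - 2q_V)q_V - 21q_V.
Follower FOC: 80 - 2q_A - 4q_V = 0, so q_V(q_A) = (80 - 2q_A)/4.
The leader anticipates this reaction. Substituting into P = 101 - 2Q gives P = 61 - q_A, so π_A = (61 - q_A)q_A - 13q_A.
The leader's first-order condition 48 - 2q_A = 0 yields q_A = 24.
Then q_V = (80 - 2·24)/4 = 8.
Total output Q = 32, so price P = 101 - 2·32 = 37.

37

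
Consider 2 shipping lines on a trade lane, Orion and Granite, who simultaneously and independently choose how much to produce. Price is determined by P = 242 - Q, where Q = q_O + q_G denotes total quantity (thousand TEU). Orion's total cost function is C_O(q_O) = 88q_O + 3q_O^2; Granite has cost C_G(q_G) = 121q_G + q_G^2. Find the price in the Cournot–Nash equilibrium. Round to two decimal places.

199.77

Orion's profit: π_O = (242 - Q)q_O - (88q_O + 3q_O²). Setting ∂π_O/∂q_O = 0: 154 - 8q_O - (q_G) = 0.
Granite's first-order condition: 121 - 4q_G - (q_O) = 0.
So q_O = (154 - q_G)/8 and q_G = (121 - q_O)/4.
Solving the pair: q_O = 495/31, q_G = 814/31.
Total output Q = 1309/31, so price P = 242 - 1309/31 = 199.7742.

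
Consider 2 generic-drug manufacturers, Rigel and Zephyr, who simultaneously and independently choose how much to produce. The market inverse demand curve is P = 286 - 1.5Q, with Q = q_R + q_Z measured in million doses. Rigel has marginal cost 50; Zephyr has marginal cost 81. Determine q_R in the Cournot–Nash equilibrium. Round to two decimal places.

Rigel's profit: π_R = (286 - 1.5Q)q_R - (50q_R). Setting ∂π_R/∂q_R = 0: 236 - 3q_R - (3/2)(q_Z) = 0.
Zephyr's profit: π_Z = (286 - 1.5Q)q_Z - (81q_Z). Setting ∂π_Z/∂q_Z = 0: 205 - 3q_Z - (3/2)(q_R) = 0.
Rearranging gives the reaction functions q_R = (236 - (3/2)q_Z)/3 and q_Z = (205 - (3/2)q_R)/3.
Solving the pair: q_R = 178/3, q_Z = 116/3.

59.33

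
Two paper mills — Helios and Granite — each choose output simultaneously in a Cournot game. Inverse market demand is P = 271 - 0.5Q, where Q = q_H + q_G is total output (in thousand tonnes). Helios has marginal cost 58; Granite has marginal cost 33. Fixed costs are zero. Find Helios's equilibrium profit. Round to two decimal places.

Helios's profit: π_H = (271 - 0.5Q)q_H - (58q_H). Setting ∂π_H/∂q_H = 0: 213 - q_H - (1/2)(q_G) = 0.
Granite's profit: π_G = (271 - 0.5Q)q_G - (33q_G). Setting ∂π_G/∂q_G = 0: 238 - q_G - (1/2)(q_H) = 0.
Best responses: q_H = (213 - (1/2)q_G), q_G = (238 - (1/2)q_H).
Solving the pair: q_H = 376/3, q_G = 526/3.
Price P = 271 - (1/2)·(902/3) = 362/3.
Helios's profit: (362/3 - 58)·(376/3) = 7854.2222.

7854.22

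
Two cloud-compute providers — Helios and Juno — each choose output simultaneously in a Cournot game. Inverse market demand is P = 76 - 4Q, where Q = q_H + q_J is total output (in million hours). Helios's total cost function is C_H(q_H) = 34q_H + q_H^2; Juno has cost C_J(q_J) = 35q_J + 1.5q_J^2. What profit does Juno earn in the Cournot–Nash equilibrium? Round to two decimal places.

36.45

Helios's profit: π_H = (76 - 4Q)q_H - (34q_H + q_H²). Setting ∂π_H/∂q_H = 0: 42 - 10q_H - 4(q_J) = 0.
Juno's first-order condition: 41 - 11q_J - 4(q_H) = 0.
Rearranging gives the reaction functions q_H = (42 - 4q_J)/10 and q_J = (41 - 4q_H)/11.
Substituting one into the other gives q_H = 149/47 and q_J = 121/47.
Price P = 76 - 4·(270/47) = 53.0213.
Juno's profit: 53.0213·(121/47) - 35·(121/47) - (3/2)(121/47)² = 36.4534.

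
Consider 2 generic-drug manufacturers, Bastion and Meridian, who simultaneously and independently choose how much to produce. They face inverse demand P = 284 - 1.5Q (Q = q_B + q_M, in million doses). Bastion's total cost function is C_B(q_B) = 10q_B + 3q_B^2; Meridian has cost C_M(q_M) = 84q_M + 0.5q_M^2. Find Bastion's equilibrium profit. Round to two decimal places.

2503.17

Bastion's profit: π_B = (284 - 1.5Q)q_B - (10q_B + 3q_B²). Setting ∂π_B/∂q_B = 0: 274 - 9q_B - (3/2)(q_M) = 0.
Meridian's first-order condition: 200 - 4q_M - (3/2)(q_B) = 0.
Rearranging gives the reaction functions q_B = (274 - (3/2)q_M)/9 and q_M = (200 - (3/2)q_B)/4.
Substituting one into the other gives q_B = 23.5852 and q_M = 1852/45.
Price P = 284 - (3/2)·(1748/27) = 1682/9.
Bastion's profit: (1682/9)·23.5852 - 10·23.5852 - 3·23.5852² = 2503.1743.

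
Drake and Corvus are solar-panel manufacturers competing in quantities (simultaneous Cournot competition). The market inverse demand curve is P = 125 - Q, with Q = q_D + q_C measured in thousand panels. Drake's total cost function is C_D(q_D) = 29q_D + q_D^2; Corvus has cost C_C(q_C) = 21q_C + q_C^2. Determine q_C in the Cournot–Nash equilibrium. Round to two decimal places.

21.33

Drake's profit: π_D = (125 - Q)q_D - (29q_D + q_D²). Setting ∂π_D/∂q_D = 0: 96 - 4q_D - (q_C) = 0.
Corvus's first-order condition: 104 - 4q_C - (q_D) = 0.
Best responses: q_D = (96 - q_C)/4, q_C = (104 - q_D)/4.
Substituting one into the other gives q_D = 56/3 and q_C = 64/3.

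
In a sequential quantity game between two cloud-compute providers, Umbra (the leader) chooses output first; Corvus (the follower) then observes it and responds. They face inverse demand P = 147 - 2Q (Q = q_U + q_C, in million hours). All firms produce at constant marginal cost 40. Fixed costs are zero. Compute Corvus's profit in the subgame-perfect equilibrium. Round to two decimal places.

The follower Corvus best-responds to any q_U: π_C = (147 - 2Q)q_C - 40q_C.
∂π_C/∂q_C = 107 - 2q_U - 4q_C = 0 gives the reaction function q_C = (107 - 2q_U)/4.
Umbra substitutes q_C(q_U) into its own profit: π_U = q_U(147 - 2q_U - (107 - 2q_U)/2) - 40q_U = (187/2 - q_U)q_U - 40q_U.
Maximising: ∂π_U/∂q_U = 107/2 - 2q_U = 0, giving q_U = 107/4.
Then q_C = (107 - 2·(107/4))/4 = 107/8.
Price P = 147 - 2·(321/8) = 267/4.
Corvus's profit: (267/4 - 40)·(107/8) = 357.7813.

357.78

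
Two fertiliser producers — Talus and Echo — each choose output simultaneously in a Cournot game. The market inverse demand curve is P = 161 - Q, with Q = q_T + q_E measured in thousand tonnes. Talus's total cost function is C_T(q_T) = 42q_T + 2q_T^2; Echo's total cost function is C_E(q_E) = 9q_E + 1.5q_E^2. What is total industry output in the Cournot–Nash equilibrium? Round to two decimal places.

Talus's profit: π_T = (161 - Q)q_T - (42q_T + 2q_T²). Setting ∂π_T/∂q_T = 0: 119 - 6q_T - (q_E) = 0.
Echo's first-order condition: 152 - 5q_E - (q_T) = 0.
Rearranging gives the reaction functions q_T = (119 - q_E)/6 and q_E = (152 - q_T)/5.
Substituting one into the other gives q_T = 443/29 and q_E = 793/29.
Total output Q = 443/29 + 793/29 = 1236/29.

42.62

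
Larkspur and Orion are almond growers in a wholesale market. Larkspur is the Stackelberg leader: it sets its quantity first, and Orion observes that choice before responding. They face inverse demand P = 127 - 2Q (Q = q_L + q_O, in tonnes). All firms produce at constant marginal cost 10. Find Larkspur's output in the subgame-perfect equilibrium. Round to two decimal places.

The follower Orion best-responds to any q_L: π_O = (127 - 2Q)q_O - 10q_O.
Follower FOC: 117 - 2q_L - 4q_O = 0, so q_O(q_L) = (117 - 2q_L)/4.
Larkspur substitutes q_O(q_L) into its own profit: π_L = q_L(127 - 2q_L - (117 - 2q_L)/2) - 10q_L = (137/2 - q_L)q_L - 10q_L.
Maximising: ∂π_L/∂q_L = 117/2 - 2q_L = 0, giving q_L = 117/4.
Then q_O = (117 - 2·(117/4))/4 = 117/8.

29.25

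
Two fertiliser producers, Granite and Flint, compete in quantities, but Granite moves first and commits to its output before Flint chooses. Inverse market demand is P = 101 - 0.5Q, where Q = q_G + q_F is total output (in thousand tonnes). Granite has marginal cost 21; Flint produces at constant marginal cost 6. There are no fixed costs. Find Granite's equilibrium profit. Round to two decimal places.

The follower Flint best-responds to any q_G: π_F = (101 - 0.5Q)q_F - 6q_F.
Follower FOC: 95 - (1/2)q_G - q_F = 0, so q_F(q_G) = (95 - (1/2)q_G).
The leader anticipates this reaction. Substituting into P = 101 - 0.5Q gives P = 107/2 - (1/4)q_G, so π_G = (107/2 - (1/4)q_G)q_G - 21q_G.
The leader's first-order condition 65/2 - (1/2)q_G = 0 yields q_G = 65.
Then q_F = (95 - (1/2)·65) = 125/2.
Price P = 101 - (1/2)·(255/2) = 149/4.
Granite's profit: (149/4 - 21)·65 = 1056.2500.

1056.25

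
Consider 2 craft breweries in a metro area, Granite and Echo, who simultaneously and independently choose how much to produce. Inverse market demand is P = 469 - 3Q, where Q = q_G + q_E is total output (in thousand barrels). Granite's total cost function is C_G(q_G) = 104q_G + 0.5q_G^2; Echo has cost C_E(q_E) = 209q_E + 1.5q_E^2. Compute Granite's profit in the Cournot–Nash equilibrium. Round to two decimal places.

7531.75

Granite's profit: π_G = (469 - 3Q)q_G - (104q_G + (1/2)q_G²). Setting ∂π_G/∂q_G = 0: 365 - 7q_G - 3(q_E) = 0.
Echo's first-order condition: 260 - 9q_E - 3(q_G) = 0.
Rearranging gives the reaction functions q_G = (365 - 3q_E)/7 and q_E = (260 - 3q_G)/9.
Solving the pair: q_G = 835/18, q_E = 725/54.
Price P = 469 - 3·(1615/27) = 289.5556.
Granite's profit: 289.5556·(835/18) - 104·(835/18) - (1/2)(835/18)² = 7531.7515.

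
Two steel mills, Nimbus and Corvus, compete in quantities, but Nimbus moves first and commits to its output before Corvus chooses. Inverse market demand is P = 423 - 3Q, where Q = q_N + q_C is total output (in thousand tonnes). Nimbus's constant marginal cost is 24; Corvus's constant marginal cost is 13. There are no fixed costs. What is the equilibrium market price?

Solve by backward induction. Given q_N, the follower Corvus maximises π_C = (423 - 3q_N - 3q_C)q_C - 13q_C.
Follower FOC: 410 - 3q_N - 6q_C = 0, so q_C(q_N) = (410 - 3q_N)/6.
Nimbus substitutes q_C(q_N) into its own profit: π_N = q_N(423 - 3q_N - (410 - 3q_N)/2) - 24q_N = (218 - (3/2)q_N)q_N - 24q_N.
Maximising: ∂π_N/∂q_N = 194 - 3q_N = 0, giving q_N = 194/3.
Then q_C = (410 - 3·(194/3))/6 = 36.
Total output Q = 302/3, so price P = 423 - 3·(302/3) = 121.

121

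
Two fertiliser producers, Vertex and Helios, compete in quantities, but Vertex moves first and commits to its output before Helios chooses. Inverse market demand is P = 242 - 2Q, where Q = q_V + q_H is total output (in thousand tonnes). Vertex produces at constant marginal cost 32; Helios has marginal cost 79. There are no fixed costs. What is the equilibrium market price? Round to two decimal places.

96.25

The follower Helios best-responds to any q_V: π_H = (242 - 2Q)q_H - 79q_H.
∂π_H/∂q_H = 163 - 2q_V - 4q_H = 0 gives the reaction function q_H = (163 - 2q_V)/4.
Vertex substitutes q_H(q_V) into its own profit: π_V = q_V(242 - 2q_V - (163 - 2q_V)/2) - 32q_V = (321/2 - q_V)q_V - 32q_V.
Leader FOC: 257/2 - 2q_V = 0, so q_V = 257/4.
Then q_H = (163 - 2·(257/4))/4 = 69/8.
Total output Q = 583/8, so price P = 242 - 2·(583/8) = 385/4.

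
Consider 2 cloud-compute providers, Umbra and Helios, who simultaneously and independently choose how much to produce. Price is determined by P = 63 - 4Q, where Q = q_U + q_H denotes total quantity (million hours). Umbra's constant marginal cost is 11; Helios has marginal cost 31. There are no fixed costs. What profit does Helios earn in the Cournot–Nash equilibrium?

Umbra's profit: π_U = (63 - 4Q)q_U - (11q_U). Setting ∂π_U/∂q_U = 0: 52 - 8q_U - 4(q_H) = 0.
Helios's first-order condition: 32 - 8q_H - 4(q_U) = 0.
So q_U = (52 - 4q_H)/8 and q_H = (32 - 4q_U)/8.
Substituting one into the other gives q_U = 6 and q_H = 1.
Price P = 63 - 4·7 = 35.
Helios's profit: (35 - 31)·1 = 4.

4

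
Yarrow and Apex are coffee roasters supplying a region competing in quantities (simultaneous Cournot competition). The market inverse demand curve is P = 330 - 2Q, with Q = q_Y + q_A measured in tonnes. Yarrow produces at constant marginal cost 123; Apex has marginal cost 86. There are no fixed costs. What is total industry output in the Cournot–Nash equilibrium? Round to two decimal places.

Yarrow's profit: π_Y = (330 - 2Q)q_Y - (123q_Y). Setting ∂π_Y/∂q_Y = 0: 207 - 4q_Y - 2(q_A) = 0.
Apex's first-order condition: 244 - 4q_A - 2(q_Y) = 0.
Rearranging gives the reaction functions q_Y = (207 - 2q_A)/4 and q_A = (244 - 2q_Y)/4.
Substituting one into the other gives q_Y = 85/3 and q_A = 281/6.
Total output Q = 85/3 + 281/6 = 451/6.

75.17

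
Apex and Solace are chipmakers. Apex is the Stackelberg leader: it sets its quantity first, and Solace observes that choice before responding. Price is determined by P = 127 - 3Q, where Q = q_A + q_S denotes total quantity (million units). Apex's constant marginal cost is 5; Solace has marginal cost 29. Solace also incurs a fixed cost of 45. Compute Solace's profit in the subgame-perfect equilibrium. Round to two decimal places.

7.08

Solve by backward induction. Given q_A, the follower Solace maximises π_S = (127 - 3q_A - 3q_S)q_S - 29q_S.
∂π_S/∂q_S = 98 - 3q_A - 6q_S = 0 gives the reaction function q_S = (98 - 3q_A)/6.
Apex substitutes q_S(q_A) into its own profit: π_A = q_A(127 - 3q_A - (98 - 3q_A)/2) - 5q_A = (78 - (3/2)q_A)q_A - 5q_A.
Maximising: ∂π_A/∂q_A = 73 - 3q_A = 0, giving q_A = 73/3.
Then q_S = (98 - 3·(73/3))/6 = 25/6.
Price P = 127 - 3·(57/2) = 83/2.
Solace's profit: (83/2 - 29)·(25/6) - 45 = 85/12.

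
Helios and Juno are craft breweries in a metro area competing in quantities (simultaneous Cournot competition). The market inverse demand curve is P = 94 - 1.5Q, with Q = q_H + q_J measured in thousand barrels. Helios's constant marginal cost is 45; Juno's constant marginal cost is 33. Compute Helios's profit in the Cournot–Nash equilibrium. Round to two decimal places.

Helios's profit: π_H = (94 - 1.5Q)q_H - (45q_H). Setting ∂π_H/∂q_H = 0: 49 - 3q_H - (3/2)(q_J) = 0.
Juno's profit: π_J = (94 - 1.5Q)q_J - (33q_J). Setting ∂π_J/∂q_J = 0: 61 - 3q_J - (3/2)(q_H) = 0.
So q_H = (49 - (3/2)q_J)/3 and q_J = (61 - (3/2)q_H)/3.
Substituting one into the other gives q_H = 74/9 and q_J = 146/9.
Price P = 94 - (3/2)·(220/9) = 172/3.
Helios's profit: (172/3 - 45)·(74/9) = 101.4074.

101.41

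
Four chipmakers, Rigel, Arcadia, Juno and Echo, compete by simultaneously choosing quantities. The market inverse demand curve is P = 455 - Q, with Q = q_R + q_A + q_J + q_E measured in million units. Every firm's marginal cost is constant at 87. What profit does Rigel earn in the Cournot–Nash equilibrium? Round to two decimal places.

5416.96

Each firm earns π_i = (455 - Q)q_i - 87q_i.
Setting ∂π_i/∂q_i = 0 with rivals' quantities fixed: 368 - 2q_i - Σ_{j≠i} q_j = 0.
With identical firms every q_j equals q_i, so Σ_{j≠i} q_j = 3q_i and 368 = 5q_i, giving q_i = 368/5.
Price P = 455 - 1472/5 = 803/5.
Rigel's profit: (803/5 - 87)·(368/5) = 5416.9600.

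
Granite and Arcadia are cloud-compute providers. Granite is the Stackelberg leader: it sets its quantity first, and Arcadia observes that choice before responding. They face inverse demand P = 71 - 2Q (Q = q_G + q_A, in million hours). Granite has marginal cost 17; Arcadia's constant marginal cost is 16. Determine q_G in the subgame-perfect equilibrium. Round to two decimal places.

The follower Arcadia best-responds to any q_G: π_A = (71 - 2Q)q_A - 16q_A.
Setting the follower's marginal profit to zero, 55 - 2q_G - 4q_A = 0, i.e. q_A = (55 - 2q_G)/4.
Granite substitutes q_A(q_G) into its own profit: π_G = q_G(71 - 2q_G - (55 - 2q_G)/2) - 17q_G = (87/2 - q_G)q_G - 17q_G.
The leader's first-order condition 53/2 - 2q_G = 0 yields q_G = 53/4.
Then q_A = (55 - 2·(53/4))/4 = 57/8.

13.25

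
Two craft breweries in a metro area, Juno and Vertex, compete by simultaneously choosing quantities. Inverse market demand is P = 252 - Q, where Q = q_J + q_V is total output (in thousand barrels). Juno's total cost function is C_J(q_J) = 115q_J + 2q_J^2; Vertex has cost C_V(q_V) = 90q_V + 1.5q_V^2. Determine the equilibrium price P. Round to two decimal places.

205.17

Juno's profit: π_J = (252 - Q)q_J - (115q_J + 2q_J²). Setting ∂π_J/∂q_J = 0: 137 - 6q_J - (q_V) = 0.
Vertex's profit: π_V = (252 - Q)q_V - (90q_V + (3/2)q_V²). Setting ∂π_V/∂q_V = 0: 162 - 5q_V - (q_J) = 0.
Rearranging gives the reaction functions q_J = (137 - q_V)/6 and q_V = (162 - q_J)/5.
Substituting one into the other gives q_J = 523/29 and q_V = 835/29.
Total output Q = 1358/29, so price P = 252 - 1358/29 = 205.1724.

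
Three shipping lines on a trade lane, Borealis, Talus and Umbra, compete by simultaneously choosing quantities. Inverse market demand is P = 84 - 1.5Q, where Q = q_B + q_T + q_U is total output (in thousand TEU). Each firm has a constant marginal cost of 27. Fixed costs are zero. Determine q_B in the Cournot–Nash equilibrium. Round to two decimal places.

A representative firm's profit is π_i = q_i(84 - 1.5Q) - 27q_i.
First-order condition (treating rivals' output as given): 57 - 3q_i - (3/2)·Σ_{j≠i} q_j = 0.
By symmetry each firm produces the same amount; substituting Σ_{j≠i} q_j = 2q_i yields q_i = 57/6 = 19/2.

9.50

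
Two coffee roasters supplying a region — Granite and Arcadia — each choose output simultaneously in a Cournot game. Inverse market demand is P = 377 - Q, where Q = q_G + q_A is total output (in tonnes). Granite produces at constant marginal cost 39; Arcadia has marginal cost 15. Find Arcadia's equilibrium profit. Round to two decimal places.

Granite's profit: π_G = (377 - Q)q_G - (39q_G). Setting ∂π_G/∂q_G = 0: 338 - 2q_G - (q_A) = 0.
Arcadia's first-order condition: 362 - 2q_A - (q_G) = 0.
So q_G = (338 - q_A)/2 and q_A = (362 - q_G)/2.
Substituting one into the other gives q_G = 314/3 and q_A = 386/3.
Price P = 377 - 700/3 = 431/3.
Arcadia's profit: (431/3 - 15)·(386/3) = 16555.1111.

16555.11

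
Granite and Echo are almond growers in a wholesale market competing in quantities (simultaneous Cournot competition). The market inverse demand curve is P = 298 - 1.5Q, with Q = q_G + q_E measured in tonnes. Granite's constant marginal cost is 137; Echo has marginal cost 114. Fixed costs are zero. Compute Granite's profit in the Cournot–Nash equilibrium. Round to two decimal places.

Granite's profit: π_G = (298 - 1.5Q)q_G - (137q_G). Setting ∂π_G/∂q_G = 0: 161 - 3q_G - (3/2)(q_E) = 0.
Echo's profit: π_E = (298 - 1.5Q)q_E - (114q_E). Setting ∂π_E/∂q_E = 0: 184 - 3q_E - (3/2)(q_G) = 0.
Rearranging gives the reaction functions q_G = (161 - (3/2)q_E)/3 and q_E = (184 - (3/2)q_G)/3.
Substituting one into the other gives q_G = 92/3 and q_E = 46.
Price P = 298 - (3/2)·(230/3) = 183.
Granite's profit: (183 - 137)·(92/3) = 1410.6667.

1410.67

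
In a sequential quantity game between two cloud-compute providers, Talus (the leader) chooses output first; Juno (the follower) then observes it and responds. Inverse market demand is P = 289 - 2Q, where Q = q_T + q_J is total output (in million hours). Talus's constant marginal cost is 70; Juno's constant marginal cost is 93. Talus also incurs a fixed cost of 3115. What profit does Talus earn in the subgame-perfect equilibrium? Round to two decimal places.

Solve by backward induction. Given q_T, the follower Juno maximises π_J = (289 - 2q_T - 2q_J)q_J - 93q_J.
Setting the follower's marginal profit to zero, 196 - 2q_T - 4q_J = 0, i.e. q_J = (196 - 2q_T)/4.
Talus substitutes q_J(q_T) into its own profit: π_T = q_T(289 - 2q_T - (196 - 2q_T)/2) - 70q_T = (191 - q_T)q_T - 70q_T.
The leader's first-order condition 121 - 2q_T = 0 yields q_T = 121/2.
Then q_J = (196 - 2·(121/2))/4 = 75/4.
Price P = 289 - 2·(317/4) = 261/2.
Talus's profit: (261/2 - 70)·(121/2) - 3115 = 545.2500.

545.25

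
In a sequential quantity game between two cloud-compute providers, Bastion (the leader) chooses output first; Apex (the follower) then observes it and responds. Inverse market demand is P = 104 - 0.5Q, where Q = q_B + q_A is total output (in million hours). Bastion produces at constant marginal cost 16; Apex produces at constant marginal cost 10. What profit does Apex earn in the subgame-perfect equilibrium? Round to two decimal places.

The follower Apex best-responds to any q_B: π_A = (104 - 0.5Q)q_A - 10q_A.
Setting the follower's marginal profit to zero, 94 - (1/2)q_B - q_A = 0, i.e. q_A = (94 - (1/2)q_B).
The leader anticipates this reaction. Substituting into P = 104 - 0.5Q gives P = 57 - (1/4)q_B, so π_B = (57 - (1/4)q_B)q_B - 16q_B.
Maximising: ∂π_B/∂q_B = 41 - (1/2)q_B = 0, giving q_B = 82.
Then q_A = (94 - (1/2)·82) = 53.
Price P = 104 - (1/2)·135 = 73/2.
Apex's profit: (73/2 - 10)·53 = 1404.5000.

1404.50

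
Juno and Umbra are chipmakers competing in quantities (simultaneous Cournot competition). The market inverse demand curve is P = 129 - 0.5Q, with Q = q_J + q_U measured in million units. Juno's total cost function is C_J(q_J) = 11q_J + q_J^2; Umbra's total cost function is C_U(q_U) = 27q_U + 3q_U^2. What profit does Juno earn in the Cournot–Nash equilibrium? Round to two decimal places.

Juno's profit: π_J = (129 - 0.5Q)q_J - (11q_J + q_J²). Setting ∂π_J/∂q_J = 0: 118 - 3q_J - (1/2)(q_U) = 0.
Umbra's profit: π_U = (129 - 0.5Q)q_U - (27q_U + 3q_U²). Setting ∂π_U/∂q_U = 0: 102 - 7q_U - (1/2)(q_J) = 0.
Rearranging gives the reaction functions q_J = (118 - (1/2)q_U)/3 and q_U = (102 - (1/2)q_J)/7.
Substituting one into the other gives q_J = 37.3494 and q_U = 988/83.
Price P = 129 - (1/2)·49.2530 = 104.3735.
Juno's profit: 104.3735·37.3494 - 11·37.3494 - 37.3494² = 2092.4663.

2092.47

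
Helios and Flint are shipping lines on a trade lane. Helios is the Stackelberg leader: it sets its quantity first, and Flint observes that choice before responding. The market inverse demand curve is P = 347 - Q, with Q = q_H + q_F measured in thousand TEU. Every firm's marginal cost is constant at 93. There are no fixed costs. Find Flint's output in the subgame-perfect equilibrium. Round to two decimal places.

63.50

The follower Flint best-responds to any q_H: π_F = (347 - Q)q_F - 93q_F.
∂π_F/∂q_F = 254 - q_H - 2q_F = 0 gives the reaction function q_F = (254 - q_H)/2.
The leader anticipates this reaction. Substituting into P = 347 - Q gives P = 220 - (1/2)q_H, so π_H = (220 - (1/2)q_H)q_H - 93q_H.
Maximising: ∂π_H/∂q_H = 127 - q_H = 0, giving q_H = 127.
Then q_F = (254 - 127)/2 = 127/2.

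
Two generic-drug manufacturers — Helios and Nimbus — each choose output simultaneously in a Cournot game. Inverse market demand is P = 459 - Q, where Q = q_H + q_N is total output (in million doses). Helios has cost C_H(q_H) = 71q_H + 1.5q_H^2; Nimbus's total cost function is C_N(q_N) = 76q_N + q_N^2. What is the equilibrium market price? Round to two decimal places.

317.11

Helios's profit: π_H = (459 - Q)q_H - (71q_H + (3/2)q_H²). Setting ∂π_H/∂q_H = 0: 388 - 5q_H - (q_N) = 0.
Nimbus's profit: π_N = (459 - Q)q_N - (76q_N + q_N²). Setting ∂π_N/∂q_N = 0: 383 - 4q_N - (q_H) = 0.
So q_H = (388 - q_N)/5 and q_N = (383 - q_H)/4.
Solving the pair: q_H = 1169/19, q_N = 1527/19.
Total output Q = 141.8947, so price P = 459 - 141.8947 = 317.1053.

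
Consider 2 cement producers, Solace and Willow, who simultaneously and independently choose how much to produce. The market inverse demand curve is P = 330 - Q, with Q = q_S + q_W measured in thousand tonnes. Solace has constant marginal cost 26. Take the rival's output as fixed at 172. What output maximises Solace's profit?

With the rival's output fixed at 172, Solace's profit is π_S = (330 - 172 - q_S)q_S - (26q_S) = (158 - q_S)q_S - (26q_S).
∂π_S/∂q_S = 132 - 2q_S = 0, so q_S = 66.

66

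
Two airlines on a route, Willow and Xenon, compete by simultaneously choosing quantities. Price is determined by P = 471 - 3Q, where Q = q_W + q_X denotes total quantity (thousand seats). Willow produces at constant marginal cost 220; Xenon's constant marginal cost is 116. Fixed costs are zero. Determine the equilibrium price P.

269

Willow's profit: π_W = (471 - 3Q)q_W - (220q_W). Setting ∂π_W/∂q_W = 0: 251 - 6q_W - 3(q_X) = 0.
Xenon's first-order condition: 355 - 6q_X - 3(q_W) = 0.
Best responses: q_W = (251 - 3q_X)/6, q_X = (355 - 3q_W)/6.
Substituting one into the other gives q_W = 49/3 and q_X = 51.
Total output Q = 202/3, so price P = 471 - 3·(202/3) = 269.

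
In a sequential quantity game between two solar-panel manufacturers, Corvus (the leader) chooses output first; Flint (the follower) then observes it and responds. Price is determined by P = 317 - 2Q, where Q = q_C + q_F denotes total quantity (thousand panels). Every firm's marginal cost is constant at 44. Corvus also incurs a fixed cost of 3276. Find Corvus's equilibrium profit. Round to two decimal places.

Solve by backward induction. Given q_C, the follower Flint maximises π_F = (317 - 2q_C - 2q_F)q_F - 44q_F.
Follower FOC: 273 - 2q_C - 4q_F = 0, so q_F(q_C) = (273 - 2q_C)/4.
Corvus substitutes q_F(q_C) into its own profit: π_C = q_C(317 - 2q_C - (273 - 2q_C)/2) - 44q_C = (361/2 - q_C)q_C - 44q_C.
Maximising: ∂π_C/∂q_C = 273/2 - 2q_C = 0, giving q_C = 273/4.
Then q_F = (273 - 2·(273/4))/4 = 273/8.
Price P = 317 - 2·(819/8) = 449/4.
Corvus's profit: (449/4 - 44)·(273/4) - 3276 = 1382.0625.

1382.06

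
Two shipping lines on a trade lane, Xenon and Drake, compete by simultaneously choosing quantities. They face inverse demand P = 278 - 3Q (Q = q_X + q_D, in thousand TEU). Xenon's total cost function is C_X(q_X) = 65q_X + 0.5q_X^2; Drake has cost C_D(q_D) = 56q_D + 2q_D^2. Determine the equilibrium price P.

161

Xenon's profit: π_X = (278 - 3Q)q_X - (65q_X + (1/2)q_X²). Setting ∂π_X/∂q_X = 0: 213 - 7q_X - 3(q_D) = 0.
Drake's profit: π_D = (278 - 3Q)q_D - (56q_D + 2q_D²). Setting ∂π_D/∂q_D = 0: 222 - 10q_D - 3(q_X) = 0.
Best responses: q_X = (213 - 3q_D)/7, q_D = (222 - 3q_X)/10.
Solving the pair: q_X = 24, q_D = 15.
Total output Q = 39, so price P = 278 - 3·39 = 161.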